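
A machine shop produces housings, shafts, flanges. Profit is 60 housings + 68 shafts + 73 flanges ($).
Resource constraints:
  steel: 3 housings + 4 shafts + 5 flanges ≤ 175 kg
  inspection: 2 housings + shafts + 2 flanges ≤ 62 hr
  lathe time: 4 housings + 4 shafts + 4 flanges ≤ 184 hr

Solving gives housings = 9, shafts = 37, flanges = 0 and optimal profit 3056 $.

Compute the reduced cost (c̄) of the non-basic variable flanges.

Binding: steel and lathe time. Non-binding: inspection (7 unused).
Since inspection is not tight, its dual is 0.
The binding rows give the dual system: 3·y_steel + 4·y_lathe time = 60 and 4·y_steel + 4·y_lathe time = 68.
This yields shadow prices y_steel = 8, y_lathe time = 9.
Reduced cost of flanges: c₃ − yᵀa₃ = 73 − (8·5 + 9·4) = 73 − 76 = -3.

-3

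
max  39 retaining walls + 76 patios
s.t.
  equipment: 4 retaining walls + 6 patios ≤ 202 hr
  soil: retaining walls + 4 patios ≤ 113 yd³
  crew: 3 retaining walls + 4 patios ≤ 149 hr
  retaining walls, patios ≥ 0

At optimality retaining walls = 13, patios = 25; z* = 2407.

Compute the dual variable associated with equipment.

8

Binding: equipment and soil. Non-binding: crew (10 unused).
Slack constraints have shadow price 0 (complementary slackness).
The binding rows give the dual system: 4·y_equipment + 1·y_soil = 39 and 6·y_equipment + 4·y_soil = 76.
→ y_equipment = 8 and y_soil = 7.
Shadow price of equipment = 8.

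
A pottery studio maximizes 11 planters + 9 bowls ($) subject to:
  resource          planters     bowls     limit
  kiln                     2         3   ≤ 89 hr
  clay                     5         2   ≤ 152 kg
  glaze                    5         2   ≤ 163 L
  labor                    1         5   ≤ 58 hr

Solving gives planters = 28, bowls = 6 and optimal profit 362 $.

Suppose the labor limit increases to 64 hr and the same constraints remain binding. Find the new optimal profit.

Check each constraint at x*: kiln 74/89 (slack 15); clay 152/152 (tight); glaze 152/163 (slack 11); labor 58/58 (tight).
Slack constraints have shadow price 0 (complementary slackness).
Dual feasibility on the basic columns requires 5·y_clay + 1·y_labor = 11, 2·y_clay + 5·y_labor = 9.
Solving: y_clay = 2, y_labor = 1.
Δz = y_labor·Δb = 1 × (6) = 6, so new z* = 362 + 6 = 368.

368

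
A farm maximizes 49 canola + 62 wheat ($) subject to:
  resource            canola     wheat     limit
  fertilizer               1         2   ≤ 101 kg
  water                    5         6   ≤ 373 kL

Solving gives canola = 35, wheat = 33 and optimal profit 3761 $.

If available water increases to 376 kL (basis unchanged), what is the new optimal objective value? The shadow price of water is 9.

Δb = 3, so new z* = 3761 + (9)·(3) = 3761 + 27 = 3788.

3788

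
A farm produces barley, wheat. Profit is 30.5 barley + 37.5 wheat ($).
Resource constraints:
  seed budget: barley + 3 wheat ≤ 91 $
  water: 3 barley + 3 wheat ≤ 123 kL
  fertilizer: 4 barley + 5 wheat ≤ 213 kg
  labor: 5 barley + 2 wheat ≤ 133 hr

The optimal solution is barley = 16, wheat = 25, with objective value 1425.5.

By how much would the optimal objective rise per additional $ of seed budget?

3.5

Check each constraint at x*: seed budget 91/91 (tight); water 123/123 (tight); fertilizer 189/213 (slack 24); labor 130/133 (slack 3).
By complementary slackness, y = 0 for the non-binding constraints.
The binding rows give the dual system: 1·y_seed budget + 3·y_water = 30.5 and 3·y_seed budget + 3·y_water = 37.5.
Solving: y_seed budget = 3.5, y_water = 9.
Shadow price of seed budget = 3.5.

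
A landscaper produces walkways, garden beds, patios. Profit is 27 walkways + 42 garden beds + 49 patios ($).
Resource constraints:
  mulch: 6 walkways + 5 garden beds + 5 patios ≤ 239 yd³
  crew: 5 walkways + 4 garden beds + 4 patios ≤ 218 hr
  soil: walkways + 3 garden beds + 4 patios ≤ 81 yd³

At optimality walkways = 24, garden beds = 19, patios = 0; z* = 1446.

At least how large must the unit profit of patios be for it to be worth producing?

51

Binding: mulch and soil. Non-binding: crew (22 unused).
By complementary slackness, y = 0 for the non-binding constraint.
The binding rows give the dual system: 6·y_mulch + 1·y_soil = 27 and 5·y_mulch + 3·y_soil = 42.
This yields shadow prices y_mulch = 3, y_soil = 9.
patios enters the basis when its profit ≥ yᵀa₃ = 3·5 + 9·4 = 51.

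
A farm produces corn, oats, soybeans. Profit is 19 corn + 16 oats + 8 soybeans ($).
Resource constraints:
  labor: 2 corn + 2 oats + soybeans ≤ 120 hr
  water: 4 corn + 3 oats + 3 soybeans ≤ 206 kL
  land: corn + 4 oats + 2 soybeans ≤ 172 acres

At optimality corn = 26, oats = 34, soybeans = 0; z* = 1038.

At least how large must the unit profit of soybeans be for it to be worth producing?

Check each constraint at x*: labor 120/120 (tight); water 206/206 (tight); land 162/172 (slack 10).
Slack constraints have shadow price 0 (complementary slackness).
The binding rows give the dual system: 2·y_labor + 4·y_water = 19 and 2·y_labor + 3·y_water = 16.
This yields shadow prices y_labor = 3.5, y_water = 3.
soybeans enters the basis when its profit ≥ yᵀa₃ = 3.5·1 + 3·3 = 12.5.

12.5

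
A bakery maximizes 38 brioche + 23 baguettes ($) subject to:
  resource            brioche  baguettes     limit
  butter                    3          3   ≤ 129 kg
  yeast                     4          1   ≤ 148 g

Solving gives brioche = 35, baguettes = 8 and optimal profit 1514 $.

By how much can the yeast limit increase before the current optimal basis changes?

24

Binding constraints: butter, yeast. The basis is B = [[3,3],[4,1]] with det -9.
Per unit increase in yeast, x* moves by d = (0.3333, -0.3333).
The basis stays optimal until baguettes reaches 0; allowable increase = 24 g.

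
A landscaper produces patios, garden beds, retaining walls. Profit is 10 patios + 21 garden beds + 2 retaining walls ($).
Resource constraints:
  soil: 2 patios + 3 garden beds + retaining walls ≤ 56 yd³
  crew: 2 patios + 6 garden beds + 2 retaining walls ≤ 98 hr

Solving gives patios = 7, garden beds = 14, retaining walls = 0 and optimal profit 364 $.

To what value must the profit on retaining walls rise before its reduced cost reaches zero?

Both soil and crew are binding at x*.
The binding rows give the dual system: 2·y_soil + 2·y_crew = 10 and 3·y_soil + 6·y_crew = 21.
Solving: y_soil = 3, y_crew = 2.
retaining walls enters the basis when its profit ≥ yᵀa₃ = 3·1 + 2·2 = 7.

7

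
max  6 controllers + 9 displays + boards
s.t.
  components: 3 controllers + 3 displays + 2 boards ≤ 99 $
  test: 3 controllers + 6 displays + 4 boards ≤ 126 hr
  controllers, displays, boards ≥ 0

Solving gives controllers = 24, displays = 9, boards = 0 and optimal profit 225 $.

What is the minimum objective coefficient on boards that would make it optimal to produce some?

Check each constraint at x*: components 99/99 (tight); test 126/126 (tight).
From A_Bᵀ y = c: 3·y_components + 3·y_test = 6; 3·y_components + 6·y_test = 9.
Solving: y_components = 1, y_test = 1.
boards enters the basis when its profit ≥ yᵀa₃ = 1·2 + 1·4 = 6.

6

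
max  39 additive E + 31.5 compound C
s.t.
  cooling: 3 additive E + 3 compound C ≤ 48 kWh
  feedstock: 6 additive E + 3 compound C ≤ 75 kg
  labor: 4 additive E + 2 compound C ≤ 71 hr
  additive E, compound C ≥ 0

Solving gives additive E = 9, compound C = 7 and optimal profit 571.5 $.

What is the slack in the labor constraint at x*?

labor used = 4·9 + 2·7 = 50; slack = 71 − 50 = 21.

21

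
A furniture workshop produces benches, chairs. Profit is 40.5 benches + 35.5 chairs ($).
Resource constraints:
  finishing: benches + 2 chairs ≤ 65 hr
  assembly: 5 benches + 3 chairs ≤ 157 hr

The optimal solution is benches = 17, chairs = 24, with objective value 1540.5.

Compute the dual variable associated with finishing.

8

At the optimum: finishing uses 65 of 65 (binding); assembly uses 157 of 157 (binding).
From A_Bᵀ y = c: 1·y_finishing + 5·y_assembly = 40.5; 2·y_finishing + 3·y_assembly = 35.5.
This yields shadow prices y_finishing = 8, y_assembly = 6.5.
Shadow price of finishing = 8.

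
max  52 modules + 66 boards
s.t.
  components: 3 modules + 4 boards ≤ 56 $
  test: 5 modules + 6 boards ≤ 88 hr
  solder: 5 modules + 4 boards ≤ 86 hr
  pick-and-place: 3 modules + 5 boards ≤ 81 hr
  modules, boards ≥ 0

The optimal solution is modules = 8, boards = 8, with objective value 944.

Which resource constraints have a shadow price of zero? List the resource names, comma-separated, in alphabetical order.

components: 56/56 (binding)
test: 88/88 (binding)
solder: 72/86 (slack 14)
pick-and-place: 64/81 (slack 17)
By complementary slackness, a constraint with positive slack has shadow price 0 → pick-and-place, solder.

pick-and-place, solder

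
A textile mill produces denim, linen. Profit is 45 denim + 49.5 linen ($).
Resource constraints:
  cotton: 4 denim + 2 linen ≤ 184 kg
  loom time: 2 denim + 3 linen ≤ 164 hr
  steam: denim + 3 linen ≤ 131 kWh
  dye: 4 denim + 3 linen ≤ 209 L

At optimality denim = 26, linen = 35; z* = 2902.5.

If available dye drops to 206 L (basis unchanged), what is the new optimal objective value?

2874

Binding: steam and dye. Non-binding: cotton (10 unused), loom time (7 unused).
By complementary slackness, y = 0 for the non-binding constraints.
From A_Bᵀ y = c: 1·y_steam + 4·y_dye = 45; 3·y_steam + 3·y_dye = 49.5.
Solving: y_steam = 7, y_dye = 9.5.
Δz = y_dye·Δb = 9.5 × (-3) = -28.5, so new z* = 2902.5 − 28.5 = 2874.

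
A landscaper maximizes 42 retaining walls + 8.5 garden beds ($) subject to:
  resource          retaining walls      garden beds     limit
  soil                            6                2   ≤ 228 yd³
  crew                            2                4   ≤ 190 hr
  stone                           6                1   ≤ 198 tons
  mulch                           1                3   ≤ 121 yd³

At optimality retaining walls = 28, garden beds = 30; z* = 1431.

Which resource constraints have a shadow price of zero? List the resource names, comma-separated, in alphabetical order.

crew, mulch

soil: 228/228 (binding)
crew: 176/190 (slack 14)
stone: 198/198 (binding)
mulch: 118/121 (slack 3)
By complementary slackness, a constraint with positive slack has shadow price 0 → crew, mulch.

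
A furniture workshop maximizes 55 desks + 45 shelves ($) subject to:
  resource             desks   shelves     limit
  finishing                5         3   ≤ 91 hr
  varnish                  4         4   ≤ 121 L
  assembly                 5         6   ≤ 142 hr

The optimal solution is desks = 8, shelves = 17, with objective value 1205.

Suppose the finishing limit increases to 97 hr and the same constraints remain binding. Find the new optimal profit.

Binding: finishing and assembly. Non-binding: varnish (21 unused).
Since varnish is not tight, its dual is 0.
The binding rows give the dual system: 5·y_finishing + 5·y_assembly = 55 and 3·y_finishing + 6·y_assembly = 45.
Solving: y_finishing = 7, y_assembly = 4.
Δz = y_finishing·Δb = 7 × (6) = 42, so new z* = 1205 + 42 = 1247.

1247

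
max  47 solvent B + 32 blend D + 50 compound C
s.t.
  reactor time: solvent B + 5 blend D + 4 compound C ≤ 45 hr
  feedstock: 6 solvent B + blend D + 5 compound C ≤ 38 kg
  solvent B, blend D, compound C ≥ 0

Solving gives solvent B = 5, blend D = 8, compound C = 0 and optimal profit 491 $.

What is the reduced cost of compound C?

-5

Both reactor time and feedstock are binding at x*.
From A_Bᵀ y = c: 1·y_reactor time + 6·y_feedstock = 47; 5·y_reactor time + 1·y_feedstock = 32.
This yields shadow prices y_reactor time = 5, y_feedstock = 7.
Reduced cost of compound C: c₃ − yᵀa₃ = 50 − (5·4 + 7·5) = 50 − 55 = -5.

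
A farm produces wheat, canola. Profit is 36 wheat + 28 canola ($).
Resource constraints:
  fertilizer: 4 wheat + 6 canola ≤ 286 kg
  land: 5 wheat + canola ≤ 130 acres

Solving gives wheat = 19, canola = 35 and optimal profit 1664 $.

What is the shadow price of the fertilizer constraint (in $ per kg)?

Both fertilizer and land are binding at x*.
Dual feasibility on the basic columns requires 4·y_fertilizer + 5·y_land = 36, 6·y_fertilizer + 1·y_land = 28.
→ y_fertilizer = 4 and y_land = 4.
Shadow price of fertilizer = 4.

4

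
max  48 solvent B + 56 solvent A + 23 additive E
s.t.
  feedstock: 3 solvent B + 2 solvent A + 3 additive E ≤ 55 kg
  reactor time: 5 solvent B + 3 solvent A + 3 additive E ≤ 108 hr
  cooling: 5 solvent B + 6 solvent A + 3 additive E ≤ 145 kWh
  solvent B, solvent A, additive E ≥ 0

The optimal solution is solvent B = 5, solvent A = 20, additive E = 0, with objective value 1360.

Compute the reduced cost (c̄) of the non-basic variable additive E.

-7

Check each constraint at x*: feedstock 55/55 (tight); reactor time 85/108 (slack 23); cooling 145/145 (tight).
Since reactor time is not tight, its dual is 0.
The binding rows give the dual system: 3·y_feedstock + 5·y_cooling = 48 and 2·y_feedstock + 6·y_cooling = 56.
Solving: y_feedstock = 1, y_cooling = 9.
Reduced cost of additive E: c₃ − yᵀa₃ = 23 − (1·3 + 9·3) = 23 − 30 = -7.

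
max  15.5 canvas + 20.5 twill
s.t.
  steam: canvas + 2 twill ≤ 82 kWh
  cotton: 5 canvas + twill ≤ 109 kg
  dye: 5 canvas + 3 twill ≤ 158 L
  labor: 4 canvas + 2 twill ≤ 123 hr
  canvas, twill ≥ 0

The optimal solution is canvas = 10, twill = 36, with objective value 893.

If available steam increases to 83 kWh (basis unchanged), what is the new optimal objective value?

Binding: steam and dye. Non-binding: cotton (23 unused), labor (11 unused).
By complementary slackness, y = 0 for the non-binding constraints.
The binding rows give the dual system: 1·y_steam + 5·y_dye = 15.5 and 2·y_steam + 3·y_dye = 20.5.
→ y_steam = 8 and y_dye = 1.5.
Δz = y_steam·Δb = 8 × (1) = 8, so new z* = 893 + 8 = 901.

901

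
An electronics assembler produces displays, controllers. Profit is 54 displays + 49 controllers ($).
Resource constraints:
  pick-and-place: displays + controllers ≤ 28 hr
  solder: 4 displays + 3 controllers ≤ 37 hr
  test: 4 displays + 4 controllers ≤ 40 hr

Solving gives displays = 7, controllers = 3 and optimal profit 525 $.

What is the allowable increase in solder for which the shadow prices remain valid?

Binding constraints: solder, test. The basis is B = [[4,3],[4,4]] with det 4.
Per unit increase in solder, x* moves by d = (1, -1).
The basis stays optimal until controllers reaches 0; allowable increase = 3 hr.

3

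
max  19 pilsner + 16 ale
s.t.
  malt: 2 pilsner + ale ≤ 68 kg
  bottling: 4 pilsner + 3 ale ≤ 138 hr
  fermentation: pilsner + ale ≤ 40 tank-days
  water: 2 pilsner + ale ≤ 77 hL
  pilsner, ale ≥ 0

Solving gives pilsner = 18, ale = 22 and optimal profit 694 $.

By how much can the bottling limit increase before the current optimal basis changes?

Binding constraints: bottling, fermentation. The basis is B = [[4,3],[1,1]] with det 1.
Per unit increase in bottling, x* moves by d = (1, -1).
The basis stays optimal until malt becomes binding; allowable increase = 10 hr.

10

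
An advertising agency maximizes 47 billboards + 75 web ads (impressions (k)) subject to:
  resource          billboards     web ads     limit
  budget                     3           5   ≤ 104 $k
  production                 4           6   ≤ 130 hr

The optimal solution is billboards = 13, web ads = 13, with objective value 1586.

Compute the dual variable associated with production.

At the optimum: budget uses 104 of 104 (binding); production uses 130 of 130 (binding).
Dual feasibility on the basic columns requires 3·y_budget + 4·y_production = 47, 5·y_budget + 6·y_production = 75.
→ y_budget = 9 and y_production = 5.
Shadow price of production = 5.

5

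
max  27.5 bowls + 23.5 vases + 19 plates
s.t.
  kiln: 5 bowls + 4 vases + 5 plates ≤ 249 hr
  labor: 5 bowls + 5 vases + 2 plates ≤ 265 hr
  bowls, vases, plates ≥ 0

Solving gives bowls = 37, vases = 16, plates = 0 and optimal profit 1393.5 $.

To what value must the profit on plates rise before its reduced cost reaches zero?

23

Both kiln and labor are binding at x*.
From A_Bᵀ y = c: 5·y_kiln + 5·y_labor = 27.5; 4·y_kiln + 5·y_labor = 23.5.
→ y_kiln = 4 and y_labor = 1.5.
plates enters the basis when its profit ≥ yᵀa₃ = 4·5 + 1.5·2 = 23.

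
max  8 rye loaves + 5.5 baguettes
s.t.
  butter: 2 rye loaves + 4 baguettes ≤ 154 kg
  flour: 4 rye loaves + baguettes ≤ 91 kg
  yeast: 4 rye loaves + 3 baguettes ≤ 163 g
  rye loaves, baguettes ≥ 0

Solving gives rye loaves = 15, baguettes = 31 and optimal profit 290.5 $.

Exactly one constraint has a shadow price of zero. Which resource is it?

yeast

butter: 154/154 (binding)
flour: 91/91 (binding)
yeast: 153/163 (slack 10)
By complementary slackness, a constraint with positive slack has shadow price 0 → yeast.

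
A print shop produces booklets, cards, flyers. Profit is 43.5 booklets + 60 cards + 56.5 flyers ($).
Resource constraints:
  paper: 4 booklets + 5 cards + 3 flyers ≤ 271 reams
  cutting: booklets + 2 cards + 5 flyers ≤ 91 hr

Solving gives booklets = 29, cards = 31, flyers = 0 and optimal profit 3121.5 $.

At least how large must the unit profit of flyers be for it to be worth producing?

64.5

Both paper and cutting are binding at x*.
From A_Bᵀ y = c: 4·y_paper + 1·y_cutting = 43.5; 5·y_paper + 2·y_cutting = 60.
→ y_paper = 9 and y_cutting = 7.5.
flyers enters the basis when its profit ≥ yᵀa₃ = 9·3 + 7.5·5 = 64.5.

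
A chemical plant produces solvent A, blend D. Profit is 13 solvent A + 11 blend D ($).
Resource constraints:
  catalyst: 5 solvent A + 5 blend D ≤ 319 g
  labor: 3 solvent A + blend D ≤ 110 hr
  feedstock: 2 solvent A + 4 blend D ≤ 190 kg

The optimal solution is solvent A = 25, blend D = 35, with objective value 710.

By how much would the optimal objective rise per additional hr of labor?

3

At the optimum: catalyst uses 300 of 319 (slack = 19); labor uses 110 of 110 (binding); feedstock uses 190 of 190 (binding).
Since catalyst is not tight, its dual is 0.
Dual feasibility on the basic columns requires 3·y_labor + 2·y_feedstock = 13, 1·y_labor + 4·y_feedstock = 11.
Solving: y_labor = 3, y_feedstock = 2.
Shadow price of labor = 3.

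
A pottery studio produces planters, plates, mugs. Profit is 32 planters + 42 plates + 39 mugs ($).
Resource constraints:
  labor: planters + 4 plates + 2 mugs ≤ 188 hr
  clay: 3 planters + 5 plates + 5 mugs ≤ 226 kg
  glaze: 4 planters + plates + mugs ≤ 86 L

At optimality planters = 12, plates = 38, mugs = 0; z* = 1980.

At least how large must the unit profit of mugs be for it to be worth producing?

42

At the optimum: labor uses 164 of 188 (slack = 24); clay uses 226 of 226 (binding); glaze uses 86 of 86 (binding).
Slack constraints have shadow price 0 (complementary slackness).
Dual feasibility on the basic columns requires 3·y_clay + 4·y_glaze = 32, 5·y_clay + 1·y_glaze = 42.
→ y_clay = 8 and y_glaze = 2.
mugs enters the basis when its profit ≥ yᵀa₃ = 8·5 + 2·1 = 42.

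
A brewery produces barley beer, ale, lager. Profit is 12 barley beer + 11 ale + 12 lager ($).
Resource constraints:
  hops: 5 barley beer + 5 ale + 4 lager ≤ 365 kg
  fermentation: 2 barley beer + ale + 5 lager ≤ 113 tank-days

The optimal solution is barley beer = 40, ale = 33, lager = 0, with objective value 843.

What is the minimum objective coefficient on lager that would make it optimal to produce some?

13

Both hops and fermentation are binding at x*.
Dual feasibility on the basic columns requires 5·y_hops + 2·y_fermentation = 12, 5·y_hops + 1·y_fermentation = 11.
This yields shadow prices y_hops = 2, y_fermentation = 1.
lager enters the basis when its profit ≥ yᵀa₃ = 2·4 + 1·5 = 13.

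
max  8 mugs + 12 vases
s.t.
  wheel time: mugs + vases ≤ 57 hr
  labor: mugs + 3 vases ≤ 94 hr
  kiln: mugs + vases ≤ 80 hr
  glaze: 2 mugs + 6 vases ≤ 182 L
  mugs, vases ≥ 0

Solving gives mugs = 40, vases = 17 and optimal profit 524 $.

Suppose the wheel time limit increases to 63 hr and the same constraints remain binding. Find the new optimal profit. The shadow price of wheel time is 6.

Δb = 6, so new z* = 524 + (6)·(6) = 524 + 36 = 560.

560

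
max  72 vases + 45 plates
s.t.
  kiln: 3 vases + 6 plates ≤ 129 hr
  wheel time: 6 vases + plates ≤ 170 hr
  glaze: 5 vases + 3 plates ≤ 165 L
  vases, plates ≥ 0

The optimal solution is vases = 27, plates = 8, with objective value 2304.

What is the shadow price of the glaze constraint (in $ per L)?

Binding: kiln and wheel time. Non-binding: glaze (6 unused).
Since glaze is not tight, its dual is 0.
The binding rows give the dual system: 3·y_kiln + 6·y_wheel time = 72 and 6·y_kiln + 1·y_wheel time = 45.
This yields shadow prices y_kiln = 6, y_wheel time = 9.
Shadow price of glaze = 0.

0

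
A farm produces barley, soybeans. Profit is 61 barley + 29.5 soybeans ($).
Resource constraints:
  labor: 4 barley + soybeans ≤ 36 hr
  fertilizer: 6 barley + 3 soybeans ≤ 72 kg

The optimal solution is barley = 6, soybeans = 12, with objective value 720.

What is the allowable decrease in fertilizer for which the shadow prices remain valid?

Binding constraints: labor, fertilizer. The basis is B = [[4,1],[6,3]] with det 6.
Per unit decrease in fertilizer, x* moves by d = (0.1667, -0.6667).
The basis stays optimal until soybeans reaches 0; allowable decrease = 18 kg.

18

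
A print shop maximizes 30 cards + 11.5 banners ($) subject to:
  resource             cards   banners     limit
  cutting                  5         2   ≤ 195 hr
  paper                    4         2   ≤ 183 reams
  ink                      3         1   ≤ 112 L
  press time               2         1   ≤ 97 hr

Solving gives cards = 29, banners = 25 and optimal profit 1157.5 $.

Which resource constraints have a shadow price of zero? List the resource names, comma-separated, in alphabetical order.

paper, press time

cutting: 195/195 (binding)
paper: 166/183 (slack 17)
ink: 112/112 (binding)
press time: 83/97 (slack 14)
By complementary slackness, a constraint with positive slack has shadow price 0 → paper, press time.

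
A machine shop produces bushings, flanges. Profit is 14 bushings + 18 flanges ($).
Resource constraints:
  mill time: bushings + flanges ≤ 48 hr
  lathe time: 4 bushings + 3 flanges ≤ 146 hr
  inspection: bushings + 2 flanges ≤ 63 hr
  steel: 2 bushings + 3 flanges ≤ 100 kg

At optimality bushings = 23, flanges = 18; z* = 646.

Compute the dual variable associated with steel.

Check each constraint at x*: mill time 41/48 (slack 7); lathe time 146/146 (tight); inspection 59/63 (slack 4); steel 100/100 (tight).
Slack constraints have shadow price 0 (complementary slackness).
The binding rows give the dual system: 4·y_lathe time + 2·y_steel = 14 and 3·y_lathe time + 3·y_steel = 18.
Solving: y_lathe time = 1, y_steel = 5.
Shadow price of steel = 5.

5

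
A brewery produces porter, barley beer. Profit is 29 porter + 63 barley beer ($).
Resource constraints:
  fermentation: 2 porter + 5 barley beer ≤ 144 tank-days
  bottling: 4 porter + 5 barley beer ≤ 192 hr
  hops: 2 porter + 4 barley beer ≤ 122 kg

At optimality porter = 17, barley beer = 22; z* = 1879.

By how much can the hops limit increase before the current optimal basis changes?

2.8

Binding constraints: fermentation, hops. The basis is B = [[2,5],[2,4]] with det -2.
Per unit increase in hops, x* moves by d = (2.5, -1).
The basis stays optimal until bottling becomes binding; allowable increase = 2.8 kg.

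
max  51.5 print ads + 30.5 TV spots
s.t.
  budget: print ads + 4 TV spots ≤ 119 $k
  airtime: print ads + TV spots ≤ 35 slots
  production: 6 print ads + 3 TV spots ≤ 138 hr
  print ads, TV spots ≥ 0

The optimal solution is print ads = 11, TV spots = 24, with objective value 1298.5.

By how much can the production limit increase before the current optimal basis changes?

Binding constraints: airtime, production. The basis is B = [[1,1],[6,3]] with det -3.
Per unit increase in production, x* moves by d = (0.3333, -0.3333).
The basis stays optimal until TV spots reaches 0; allowable increase = 72 hr.

72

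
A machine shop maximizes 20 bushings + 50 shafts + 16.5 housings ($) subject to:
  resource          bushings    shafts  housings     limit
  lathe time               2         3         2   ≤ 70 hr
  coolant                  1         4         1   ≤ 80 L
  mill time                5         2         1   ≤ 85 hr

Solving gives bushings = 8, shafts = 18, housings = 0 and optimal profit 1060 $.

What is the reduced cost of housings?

-3.5

At the optimum: lathe time uses 70 of 70 (binding); coolant uses 80 of 80 (binding); mill time uses 76 of 85 (slack = 9).
Since mill time is not tight, its dual is 0.
From A_Bᵀ y = c: 2·y_lathe time + 1·y_coolant = 20; 3·y_lathe time + 4·y_coolant = 50.
→ y_lathe time = 6 and y_coolant = 8.
Reduced cost of housings: c₃ − yᵀa₃ = 16.5 − (6·2 + 8·1) = 16.5 − 20 = -3.5.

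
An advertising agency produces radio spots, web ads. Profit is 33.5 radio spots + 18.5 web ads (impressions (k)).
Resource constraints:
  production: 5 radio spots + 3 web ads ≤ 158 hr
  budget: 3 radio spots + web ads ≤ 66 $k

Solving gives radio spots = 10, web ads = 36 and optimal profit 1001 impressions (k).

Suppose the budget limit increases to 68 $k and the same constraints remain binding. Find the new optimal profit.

Both production and budget are binding at x*.
Dual feasibility on the basic columns requires 5·y_production + 3·y_budget = 33.5, 3·y_production + 1·y_budget = 18.5.
Solving: y_production = 5.5, y_budget = 2.
Δz = y_budget·Δb = 2 × (2) = 4, so new z* = 1001 + 4 = 1005.

1005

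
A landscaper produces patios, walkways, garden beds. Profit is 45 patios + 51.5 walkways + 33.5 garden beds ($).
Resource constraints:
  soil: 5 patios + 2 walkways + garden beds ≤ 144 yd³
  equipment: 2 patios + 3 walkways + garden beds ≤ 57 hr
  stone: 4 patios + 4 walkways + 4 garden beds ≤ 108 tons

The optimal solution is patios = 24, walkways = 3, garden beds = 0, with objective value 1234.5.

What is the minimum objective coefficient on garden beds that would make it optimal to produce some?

Binding: equipment and stone. Non-binding: soil (18 unused).
By complementary slackness, y = 0 for the non-binding constraint.
Dual feasibility on the basic columns requires 2·y_equipment + 4·y_stone = 45, 3·y_equipment + 4·y_stone = 51.5.
→ y_equipment = 6.5 and y_stone = 8.
garden beds enters the basis when its profit ≥ yᵀa₃ = 6.5·1 + 8·4 = 38.5.

38.5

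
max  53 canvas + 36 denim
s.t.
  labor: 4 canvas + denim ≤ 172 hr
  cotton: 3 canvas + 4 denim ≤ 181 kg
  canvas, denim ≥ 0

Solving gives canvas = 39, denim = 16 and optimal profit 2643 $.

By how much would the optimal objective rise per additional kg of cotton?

7

Both labor and cotton are binding at x*.
Dual feasibility on the basic columns requires 4·y_labor + 3·y_cotton = 53, 1·y_labor + 4·y_cotton = 36.
→ y_labor = 8 and y_cotton = 7.
Shadow price of cotton = 7.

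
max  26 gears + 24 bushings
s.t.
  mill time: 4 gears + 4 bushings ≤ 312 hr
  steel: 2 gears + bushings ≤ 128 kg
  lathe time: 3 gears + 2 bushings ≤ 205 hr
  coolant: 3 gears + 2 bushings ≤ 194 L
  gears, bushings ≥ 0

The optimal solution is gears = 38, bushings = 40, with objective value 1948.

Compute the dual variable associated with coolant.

Binding: mill time and coolant. Non-binding: steel (12 unused), lathe time (11 unused).
Slack constraints have shadow price 0 (complementary slackness).
From A_Bᵀ y = c: 4·y_mill time + 3·y_coolant = 26; 4·y_mill time + 2·y_coolant = 24.
This yields shadow prices y_mill time = 5, y_coolant = 2.
Shadow price of coolant = 2.

2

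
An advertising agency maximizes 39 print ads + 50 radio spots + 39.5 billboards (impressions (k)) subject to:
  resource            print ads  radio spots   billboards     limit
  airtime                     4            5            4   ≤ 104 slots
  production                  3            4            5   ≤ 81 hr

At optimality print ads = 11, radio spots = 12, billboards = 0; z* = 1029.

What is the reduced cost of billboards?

Both airtime and production are binding at x*.
The binding rows give the dual system: 4·y_airtime + 3·y_production = 39 and 5·y_airtime + 4·y_production = 50.
This yields shadow prices y_airtime = 6, y_production = 5.
Reduced cost of billboards: c₃ − yᵀa₃ = 39.5 − (6·4 + 5·5) = 39.5 − 49 = -9.5.

-9.5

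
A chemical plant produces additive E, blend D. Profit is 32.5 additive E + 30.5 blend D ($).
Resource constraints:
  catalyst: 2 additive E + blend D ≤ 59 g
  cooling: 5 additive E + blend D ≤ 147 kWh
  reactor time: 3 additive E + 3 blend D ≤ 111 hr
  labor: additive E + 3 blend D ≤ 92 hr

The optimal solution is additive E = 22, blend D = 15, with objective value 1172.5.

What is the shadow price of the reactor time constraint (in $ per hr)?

9.5

Binding: catalyst and reactor time. Non-binding: cooling (22 unused), labor (25 unused).
Slack constraints have shadow price 0 (complementary slackness).
The binding rows give the dual system: 2·y_catalyst + 3·y_reactor time = 32.5 and 1·y_catalyst + 3·y_reactor time = 30.5.
This yields shadow prices y_catalyst = 2, y_reactor time = 9.5.
Shadow price of reactor time = 9.5.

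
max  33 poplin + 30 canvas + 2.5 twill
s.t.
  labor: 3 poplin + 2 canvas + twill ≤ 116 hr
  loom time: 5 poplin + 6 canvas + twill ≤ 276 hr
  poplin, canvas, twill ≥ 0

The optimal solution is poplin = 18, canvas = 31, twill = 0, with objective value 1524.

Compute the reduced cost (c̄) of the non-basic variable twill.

-6.5

Both labor and loom time are binding at x*.
Dual feasibility on the basic columns requires 3·y_labor + 5·y_loom time = 33, 2·y_labor + 6·y_loom time = 30.
→ y_labor = 6 and y_loom time = 3.
Reduced cost of twill: c₃ − yᵀa₃ = 2.5 − (6·1 + 3·1) = 2.5 − 9 = -6.5.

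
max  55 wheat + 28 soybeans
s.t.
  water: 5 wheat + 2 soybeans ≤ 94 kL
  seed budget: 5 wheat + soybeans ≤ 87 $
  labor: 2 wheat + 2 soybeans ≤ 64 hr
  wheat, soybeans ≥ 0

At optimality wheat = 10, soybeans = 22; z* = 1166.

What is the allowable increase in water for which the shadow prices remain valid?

Binding constraints: water, labor. The basis is B = [[5,2],[2,2]] with det 6.
Per unit increase in water, x* moves by d = (0.3333, -0.3333).
The basis stays optimal until seed budget becomes binding; allowable increase = 11.25 kL.

11.25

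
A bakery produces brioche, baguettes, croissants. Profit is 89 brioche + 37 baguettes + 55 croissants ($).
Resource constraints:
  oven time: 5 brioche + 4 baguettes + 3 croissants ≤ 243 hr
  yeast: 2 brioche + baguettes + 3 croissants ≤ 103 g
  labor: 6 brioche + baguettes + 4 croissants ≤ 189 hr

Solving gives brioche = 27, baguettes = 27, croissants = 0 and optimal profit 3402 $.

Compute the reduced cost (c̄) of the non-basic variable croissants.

At the optimum: oven time uses 243 of 243 (binding); yeast uses 81 of 103 (slack = 22); labor uses 189 of 189 (binding).
Slack constraints have shadow price 0 (complementary slackness).
From A_Bᵀ y = c: 5·y_oven time + 6·y_labor = 89; 4·y_oven time + 1·y_labor = 37.
This yields shadow prices y_oven time = 7, y_labor = 9.
Reduced cost of croissants: c₃ − yᵀa₃ = 55 − (7·3 + 9·4) = 55 − 57 = -2.

-2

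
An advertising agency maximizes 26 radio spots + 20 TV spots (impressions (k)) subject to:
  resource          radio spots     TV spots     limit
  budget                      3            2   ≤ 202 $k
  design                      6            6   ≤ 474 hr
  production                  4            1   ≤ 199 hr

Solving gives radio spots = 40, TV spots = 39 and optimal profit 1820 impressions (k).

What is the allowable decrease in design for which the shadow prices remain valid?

175.5

Binding constraints: design, production. The basis is B = [[6,6],[4,1]] with det -18.
Per unit decrease in design, x* moves by d = (0.0556, -0.2222).
The basis stays optimal until TV spots reaches 0; allowable decrease = 175.5 hr.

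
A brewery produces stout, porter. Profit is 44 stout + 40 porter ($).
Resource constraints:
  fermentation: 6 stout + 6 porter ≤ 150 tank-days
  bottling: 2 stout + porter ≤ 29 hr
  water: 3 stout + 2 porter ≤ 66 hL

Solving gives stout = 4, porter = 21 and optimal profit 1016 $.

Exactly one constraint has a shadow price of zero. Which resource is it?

water

fermentation: 150/150 (binding)
bottling: 29/29 (binding)
water: 54/66 (slack 12)
By complementary slackness, a constraint with positive slack has shadow price 0 → water.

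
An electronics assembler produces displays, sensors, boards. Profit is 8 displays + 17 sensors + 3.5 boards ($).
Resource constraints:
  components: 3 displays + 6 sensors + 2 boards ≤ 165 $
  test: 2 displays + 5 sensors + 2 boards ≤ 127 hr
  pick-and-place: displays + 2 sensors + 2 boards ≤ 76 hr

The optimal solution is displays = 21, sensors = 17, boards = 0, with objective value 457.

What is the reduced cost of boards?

Binding: components and test. Non-binding: pick-and-place (21 unused).
Since pick-and-place is not tight, its dual is 0.
Dual feasibility on the basic columns requires 3·y_components + 2·y_test = 8, 6·y_components + 5·y_test = 17.
Solving: y_components = 2, y_test = 1.
Reduced cost of boards: c₃ − yᵀa₃ = 3.5 − (2·2 + 1·2) = 3.5 − 6 = -2.5.

-2.5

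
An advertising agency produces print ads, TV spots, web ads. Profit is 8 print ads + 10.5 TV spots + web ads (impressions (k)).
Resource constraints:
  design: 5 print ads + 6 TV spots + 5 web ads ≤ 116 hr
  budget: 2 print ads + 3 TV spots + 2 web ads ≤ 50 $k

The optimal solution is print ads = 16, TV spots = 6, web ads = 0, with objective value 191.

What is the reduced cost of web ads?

-7

Check each constraint at x*: design 116/116 (tight); budget 50/50 (tight).
Dual feasibility on the basic columns requires 5·y_design + 2·y_budget = 8, 6·y_design + 3·y_budget = 10.5.
Solving: y_design = 1, y_budget = 1.5.
Reduced cost of web ads: c₃ − yᵀa₃ = 1 − (1·5 + 1.5·2) = 1 − 8 = -7.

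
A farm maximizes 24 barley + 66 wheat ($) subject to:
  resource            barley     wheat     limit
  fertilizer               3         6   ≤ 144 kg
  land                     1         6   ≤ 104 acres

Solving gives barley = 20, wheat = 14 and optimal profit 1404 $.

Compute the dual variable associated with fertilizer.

At the optimum: fertilizer uses 144 of 144 (binding); land uses 104 of 104 (binding).
Dual feasibility on the basic columns requires 3·y_fertilizer + 1·y_land = 24, 6·y_fertilizer + 6·y_land = 66.
→ y_fertilizer = 6.5 and y_land = 4.5.
Shadow price of fertilizer = 6.5.

6.5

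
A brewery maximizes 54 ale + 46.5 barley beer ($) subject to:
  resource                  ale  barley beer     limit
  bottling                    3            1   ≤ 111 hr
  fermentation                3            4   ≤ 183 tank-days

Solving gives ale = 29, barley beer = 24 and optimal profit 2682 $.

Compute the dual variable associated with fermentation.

Both bottling and fermentation are binding at x*.
Dual feasibility on the basic columns requires 3·y_bottling + 3·y_fermentation = 54, 1·y_bottling + 4·y_fermentation = 46.5.
Solving: y_bottling = 8.5, y_fermentation = 9.5.
Shadow price of fermentation = 9.5.

9.5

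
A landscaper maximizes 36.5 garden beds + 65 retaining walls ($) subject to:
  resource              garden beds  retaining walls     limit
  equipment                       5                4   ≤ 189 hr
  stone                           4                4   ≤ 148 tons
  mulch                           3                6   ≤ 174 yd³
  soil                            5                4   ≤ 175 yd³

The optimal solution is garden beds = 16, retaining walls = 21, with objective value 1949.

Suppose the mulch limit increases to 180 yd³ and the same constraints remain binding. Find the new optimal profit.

2006

Check each constraint at x*: equipment 164/189 (slack 25); stone 148/148 (tight); mulch 174/174 (tight); soil 164/175 (slack 11).
By complementary slackness, y = 0 for the non-binding constraints.
The binding rows give the dual system: 4·y_stone + 3·y_mulch = 36.5 and 4·y_stone + 6·y_mulch = 65.
Solving: y_stone = 2, y_mulch = 9.5.
Δz = y_mulch·Δb = 9.5 × (6) = 57, so new z* = 1949 + 57 = 2006.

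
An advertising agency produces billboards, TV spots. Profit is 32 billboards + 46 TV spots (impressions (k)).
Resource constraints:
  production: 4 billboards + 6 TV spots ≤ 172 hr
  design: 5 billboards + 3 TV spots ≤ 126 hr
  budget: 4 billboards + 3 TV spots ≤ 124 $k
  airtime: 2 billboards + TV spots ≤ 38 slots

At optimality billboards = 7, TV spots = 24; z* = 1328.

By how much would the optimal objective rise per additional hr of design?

0

Check each constraint at x*: production 172/172 (tight); design 107/126 (slack 19); budget 100/124 (slack 24); airtime 38/38 (tight).
By complementary slackness, y = 0 for the non-binding constraints.
From A_Bᵀ y = c: 4·y_production + 2·y_airtime = 32; 6·y_production + 1·y_airtime = 46.
Solving: y_production = 7.5, y_airtime = 1.
Shadow price of design = 0.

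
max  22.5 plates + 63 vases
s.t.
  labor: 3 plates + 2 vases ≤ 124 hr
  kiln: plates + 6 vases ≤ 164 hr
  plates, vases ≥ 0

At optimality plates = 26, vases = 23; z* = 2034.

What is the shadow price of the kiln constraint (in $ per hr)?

9

Both labor and kiln are binding at x*.
Dual feasibility on the basic columns requires 3·y_labor + 1·y_kiln = 22.5, 2·y_labor + 6·y_kiln = 63.
This yields shadow prices y_labor = 4.5, y_kiln = 9.
Shadow price of kiln = 9.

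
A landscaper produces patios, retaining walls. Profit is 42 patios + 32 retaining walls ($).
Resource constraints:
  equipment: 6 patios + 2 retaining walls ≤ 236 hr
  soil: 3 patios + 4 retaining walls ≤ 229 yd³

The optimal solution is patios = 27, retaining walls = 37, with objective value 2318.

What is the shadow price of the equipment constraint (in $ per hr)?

Check each constraint at x*: equipment 236/236 (tight); soil 229/229 (tight).
Dual feasibility on the basic columns requires 6·y_equipment + 3·y_soil = 42, 2·y_equipment + 4·y_soil = 32.
→ y_equipment = 4 and y_soil = 6.
Shadow price of equipment = 4.

4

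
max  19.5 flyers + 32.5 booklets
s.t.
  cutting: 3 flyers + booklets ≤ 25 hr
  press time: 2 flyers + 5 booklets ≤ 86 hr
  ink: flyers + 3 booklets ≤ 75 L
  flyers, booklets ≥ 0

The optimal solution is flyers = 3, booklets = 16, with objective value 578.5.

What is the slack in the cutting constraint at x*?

cutting used = 3·3 + 1·16 = 25; slack = 25 − 25 = 0.

0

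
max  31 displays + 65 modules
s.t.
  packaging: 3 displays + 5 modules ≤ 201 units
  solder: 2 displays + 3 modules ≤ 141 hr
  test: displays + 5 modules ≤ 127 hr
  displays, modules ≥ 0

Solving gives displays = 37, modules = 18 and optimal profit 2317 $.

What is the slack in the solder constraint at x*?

solder used = 2·37 + 3·18 = 128; slack = 141 − 128 = 13.

13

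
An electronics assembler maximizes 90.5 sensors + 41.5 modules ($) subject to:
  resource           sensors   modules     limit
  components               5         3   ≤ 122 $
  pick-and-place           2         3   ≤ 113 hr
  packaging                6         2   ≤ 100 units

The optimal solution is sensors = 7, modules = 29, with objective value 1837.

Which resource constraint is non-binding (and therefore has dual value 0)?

pick-and-place

components: 122/122 (binding)
pick-and-place: 101/113 (slack 12)
packaging: 100/100 (binding)
By complementary slackness, a constraint with positive slack has shadow price 0 → pick-and-place.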